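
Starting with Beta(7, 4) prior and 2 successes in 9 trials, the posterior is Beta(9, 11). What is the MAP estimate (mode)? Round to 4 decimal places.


The mode of Beta(a, b) when a > 1 and b > 1 is (a-1)/(a+b-2)
= (9 - 1) / (9 + 11 - 2)
= 8 / 18
= 0.4444

0.4444


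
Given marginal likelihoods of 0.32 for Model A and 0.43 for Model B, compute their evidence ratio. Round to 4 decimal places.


Ratio = ML(A) / ML(B) = 0.32/0.43
= 0.7442

0.7442


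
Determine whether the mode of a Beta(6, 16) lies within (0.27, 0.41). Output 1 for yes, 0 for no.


First find the mode: (a-1)/(a+b-2) = 0.25
Is 0.25 in (0.27, 0.41)? 0

0


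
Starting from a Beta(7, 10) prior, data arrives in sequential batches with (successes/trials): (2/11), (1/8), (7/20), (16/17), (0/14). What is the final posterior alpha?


In sequential Bayesian updating, we sum all successes.
Total successes = 26
Final alpha = 7 + 26 = 33

33


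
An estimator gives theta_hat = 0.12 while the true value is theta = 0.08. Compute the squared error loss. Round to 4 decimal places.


The squared error loss is (theta_hat - theta)^2
= (0.12 - 0.08)^2
= (0.04)^2 = 0.0016

0.0016


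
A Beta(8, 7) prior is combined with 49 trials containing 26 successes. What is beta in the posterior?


In conjugate updating:
beta_posterior = beta_prior + (n - k)
= 7 + (49 - 26)
= 7 + 23 = 30

30


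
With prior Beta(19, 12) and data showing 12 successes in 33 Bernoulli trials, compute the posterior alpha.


Conjugate update: alpha_posterior = alpha_prior + k
= 19 + 12 = 31

31


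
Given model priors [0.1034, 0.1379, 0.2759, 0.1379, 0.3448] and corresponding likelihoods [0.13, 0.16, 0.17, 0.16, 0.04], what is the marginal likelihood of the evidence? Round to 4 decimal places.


P(E) = sum_i P(M_i) P(E|M_i)
= 0.0134 + 0.0221 + 0.0469 + 0.0221 + 0.0138
= 0.1183

0.1183


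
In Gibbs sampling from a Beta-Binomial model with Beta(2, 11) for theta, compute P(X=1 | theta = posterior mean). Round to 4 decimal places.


Posterior mean = alpha/(alpha+beta) = 2/13 = 0.1538
P(X=1|theta=mean) = theta = 0.1538

0.1538


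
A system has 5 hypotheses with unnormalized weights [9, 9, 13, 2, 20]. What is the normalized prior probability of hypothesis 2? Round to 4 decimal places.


The normalized prior is the weight divided by the total.
Total weight = 53
P(H2) = 9 / 53 = 0.1698

0.1698


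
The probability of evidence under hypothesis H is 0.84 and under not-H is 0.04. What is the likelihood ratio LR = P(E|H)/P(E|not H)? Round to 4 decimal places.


LR = 0.84 / 0.04
= 21.0

21.0


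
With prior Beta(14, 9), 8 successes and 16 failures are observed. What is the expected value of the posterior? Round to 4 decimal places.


Posterior = Beta(22, 25)
E[theta] = alpha/(alpha+beta)
= 22/47 = 0.4681

0.4681


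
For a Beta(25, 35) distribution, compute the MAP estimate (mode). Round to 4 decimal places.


MAP = mode = (a-1)/(a+b-2)
= (25-1)/(25+35-2)
= 24/58 = 0.4138

0.4138


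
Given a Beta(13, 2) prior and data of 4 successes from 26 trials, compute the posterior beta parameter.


Number of failures = 26 - 4 = 22
Posterior beta = 2 + 22 = 24

24


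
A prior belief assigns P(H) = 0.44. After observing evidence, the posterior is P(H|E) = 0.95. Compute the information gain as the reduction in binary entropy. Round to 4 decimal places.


H(prior) = -0.44*log2(0.44) - 0.56*log2(0.56)
= 0.9896
H(post) = -0.95*log2(0.95) - 0.05*log2(0.05)
= 0.2864
IG = 0.9896 - 0.2864 = 0.7032

0.7032


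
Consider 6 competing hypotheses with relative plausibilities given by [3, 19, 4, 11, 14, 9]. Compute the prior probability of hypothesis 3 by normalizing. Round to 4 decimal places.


Sum of weights = 3 + 19 + 4 + 11 + 14 + 9 = 60
Normalized prior for H3 = 4 / 60
= 0.0667

0.0667


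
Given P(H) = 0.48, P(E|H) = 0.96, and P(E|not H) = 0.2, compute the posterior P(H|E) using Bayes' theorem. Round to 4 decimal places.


By Bayes' theorem: P(H|E) = P(E|H)*P(H) / P(E)
P(E) = P(E|H)*P(H) + P(E|not H)*P(not H)
P(E) = 0.96*0.48 + 0.2*0.52 = 0.5648
P(H|E) = 0.96*0.48 / 0.5648 = 0.8159

0.8159


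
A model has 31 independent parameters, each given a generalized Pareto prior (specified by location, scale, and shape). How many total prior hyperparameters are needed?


Each generalized Pareto prior needs 3 hyperparameters (location, scale, and shape).
Total = 3 * 31 = 93

93


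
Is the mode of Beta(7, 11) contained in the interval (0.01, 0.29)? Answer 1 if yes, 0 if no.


Mode = (a-1)/(a+b-2) = 6/16 = 0.375
Interval: (0.01, 0.29)
Contains mode? 0

0


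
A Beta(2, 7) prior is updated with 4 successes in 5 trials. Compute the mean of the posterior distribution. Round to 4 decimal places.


After update: Beta(6, 8)
Mean = 6 / (6 + 8) = 6 / 14
= 0.4286

0.4286


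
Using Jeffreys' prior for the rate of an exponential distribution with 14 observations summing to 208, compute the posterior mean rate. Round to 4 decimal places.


Jeffreys' prior leads to posterior Gamma(14, 208).
Mean = 14/208 = 0.0673

0.0673


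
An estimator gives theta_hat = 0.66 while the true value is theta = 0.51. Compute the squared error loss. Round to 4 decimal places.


The squared error loss is (theta_hat - theta)^2
= (0.66 - 0.51)^2
= (0.15)^2 = 0.0225

0.0225


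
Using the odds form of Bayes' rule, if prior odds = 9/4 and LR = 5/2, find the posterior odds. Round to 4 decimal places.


Bayes' rule in odds form: posterior odds = prior odds * LR
= (9 * 5) / (4 * 2)
= 45/8 = 5.625

5.625


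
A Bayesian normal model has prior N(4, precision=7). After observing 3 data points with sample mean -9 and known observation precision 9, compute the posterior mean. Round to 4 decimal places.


Posterior mean = (prior_precision * prior_mean + n * data_precision * data_mean) / (prior_precision + n * data_precision)
Numerator = 7*4 + 3*9*-9 = -215
Denominator = 7 + 3*9 = 34
Posterior mean = -6.3235

-6.3235


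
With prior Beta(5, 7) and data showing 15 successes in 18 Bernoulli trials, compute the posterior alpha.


Conjugate update: alpha_posterior = alpha_prior + k
= 5 + 15 = 20

20


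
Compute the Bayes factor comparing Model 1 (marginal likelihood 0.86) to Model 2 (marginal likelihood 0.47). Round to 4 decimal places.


BF12 = marginal likelihood of M1 / marginal likelihood of M2
= 0.86/0.47
= 1.8298

1.8298


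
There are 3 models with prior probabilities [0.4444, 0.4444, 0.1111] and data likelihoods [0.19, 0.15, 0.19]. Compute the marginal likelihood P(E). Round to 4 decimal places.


P(E) = sum over models of P(M_i) * P(E|M_i)
= 0.4444*0.19 + 0.4444*0.15 + 0.1111*0.19
= 0.1722

0.1722


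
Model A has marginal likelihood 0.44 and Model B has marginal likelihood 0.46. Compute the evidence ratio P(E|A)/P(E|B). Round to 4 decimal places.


Evidence ratio = P(E|A) / P(E|B)
= 0.44 / 0.46
= 0.9565

0.9565


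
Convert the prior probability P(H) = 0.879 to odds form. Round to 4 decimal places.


P(not H) = 1 - 0.879 = 0.121
Odds = 0.879 / 0.121 = 7.2645

7.2645


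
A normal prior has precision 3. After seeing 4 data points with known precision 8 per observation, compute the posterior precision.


In the conjugate normal model, precisions add:
tau_posterior = tau_prior + n * tau_data
= 3 + 4*8 = 35

35


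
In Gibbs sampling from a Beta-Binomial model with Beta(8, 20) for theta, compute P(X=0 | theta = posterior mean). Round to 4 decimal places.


Posterior mean = alpha/(alpha+beta) = 8/28 = 0.2857
P(X=0|theta=mean) = 1 - theta = 0.7143

0.7143


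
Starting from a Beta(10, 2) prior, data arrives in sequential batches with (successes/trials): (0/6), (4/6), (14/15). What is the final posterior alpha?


In sequential Bayesian updating, we sum all successes.
Total successes = 18
Final alpha = 10 + 18 = 28

28


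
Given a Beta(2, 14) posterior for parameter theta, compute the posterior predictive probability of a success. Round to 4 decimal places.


For a Beta-Bernoulli model, the predictive probability is the mean:
P(success) = 2/(2+14) = 2/16 = 0.125

0.125


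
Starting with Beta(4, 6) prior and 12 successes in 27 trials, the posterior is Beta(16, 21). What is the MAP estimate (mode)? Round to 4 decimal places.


The mode of Beta(a, b) when a > 1 and b > 1 is (a-1)/(a+b-2)
= (16 - 1) / (16 + 21 - 2)
= 15 / 35
= 0.4286

0.4286


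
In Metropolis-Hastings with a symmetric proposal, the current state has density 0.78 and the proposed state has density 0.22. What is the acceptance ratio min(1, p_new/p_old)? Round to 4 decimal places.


Ratio = p_new / p_old = 0.22 / 0.78 = 0.2821
Acceptance = min(1, 0.2821) = 0.2821

0.2821


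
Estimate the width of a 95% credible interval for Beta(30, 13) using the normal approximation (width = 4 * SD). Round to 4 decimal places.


For Beta(a,b): Var = ab/((a+b)^2(a+b+1))
Var = 0.0048, SD = 0.0692
Approximate 95% CI width = 4 * 0.0692 = 0.2769

0.2769


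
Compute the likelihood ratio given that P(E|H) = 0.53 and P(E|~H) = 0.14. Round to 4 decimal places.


LR = P(E|H) / P(E|~H)
= 0.53 / 0.14 = 3.7857

3.7857


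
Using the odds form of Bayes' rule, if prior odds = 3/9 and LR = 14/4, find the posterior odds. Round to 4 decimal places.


Bayes' rule in odds form: posterior odds = prior odds * LR
= (3 * 14) / (9 * 4)
= 42/36 = 1.1667

1.1667


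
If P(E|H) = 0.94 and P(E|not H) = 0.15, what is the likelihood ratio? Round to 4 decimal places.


Likelihood ratio = P(E|H) / P(E|not H)
= 0.94 / 0.15
= 6.2667

6.2667


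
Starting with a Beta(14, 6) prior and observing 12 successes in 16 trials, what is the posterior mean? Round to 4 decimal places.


Posterior parameters: alpha = 14 + 12 = 26
beta = 6 + 4 = 10
Posterior mean = alpha / (alpha + beta) = 26 / 36
= 0.7222

0.7222


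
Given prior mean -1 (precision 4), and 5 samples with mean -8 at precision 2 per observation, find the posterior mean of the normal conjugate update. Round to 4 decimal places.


The posterior mean is a precision-weighted average of prior and data.
Post. prec. = 4 + 10 = 14
Post. mean = (-4 + -80)/14 = -84/14 = -6.0

-6.0


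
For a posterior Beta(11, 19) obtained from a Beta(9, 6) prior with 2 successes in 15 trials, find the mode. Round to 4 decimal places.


Mode = (alpha - 1) / (alpha + beta - 2)
= 10 / 28
= 0.3571

0.3571


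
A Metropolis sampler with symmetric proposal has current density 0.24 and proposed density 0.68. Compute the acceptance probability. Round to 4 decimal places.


For symmetric proposals, acceptance = min(1, pi(x*)/pi(x))
= min(1, 0.68/0.24)
= min(1, 2.8333) = 1.0

1.0


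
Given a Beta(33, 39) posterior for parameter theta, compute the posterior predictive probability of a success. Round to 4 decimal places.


For a Beta-Bernoulli model, the predictive probability is the mean:
P(success) = 33/(33+39) = 33/72 = 0.4583

0.4583


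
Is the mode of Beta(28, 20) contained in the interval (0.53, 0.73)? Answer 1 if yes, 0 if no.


Mode = (a-1)/(a+b-2) = 27/46 = 0.587
Interval: (0.53, 0.73)
Contains mode? 1

1


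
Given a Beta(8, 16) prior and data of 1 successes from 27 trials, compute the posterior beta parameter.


Number of failures = 27 - 1 = 26
Posterior beta = 16 + 26 = 42

42


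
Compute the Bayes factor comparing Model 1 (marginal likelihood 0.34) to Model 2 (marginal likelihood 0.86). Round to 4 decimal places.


BF12 = marginal likelihood of M1 / marginal likelihood of M2
= 0.34/0.86
= 0.3953

0.3953


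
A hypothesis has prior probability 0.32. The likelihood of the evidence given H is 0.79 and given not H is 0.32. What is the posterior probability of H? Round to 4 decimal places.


Using Bayes' theorem:
P(E) = 0.32 * 0.79 + 0.68 * 0.32
P(E) = 0.4704
P(H|E) = (0.32 * 0.79) / 0.4704 = 0.5374

0.5374


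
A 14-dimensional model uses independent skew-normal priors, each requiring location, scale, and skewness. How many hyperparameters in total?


Per parameter: 3 (location, scale, and skewness).
Total = 14 * 3 = 42

42


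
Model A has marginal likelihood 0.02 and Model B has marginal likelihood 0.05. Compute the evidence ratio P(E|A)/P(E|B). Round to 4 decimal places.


Evidence ratio = P(E|A) / P(E|B)
= 0.02 / 0.05
= 0.4

0.4


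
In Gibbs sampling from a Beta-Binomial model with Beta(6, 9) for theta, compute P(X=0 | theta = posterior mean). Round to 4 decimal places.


Posterior mean = alpha/(alpha+beta) = 6/15 = 0.4
P(X=0|theta=mean) = 1 - theta = 0.6

0.6


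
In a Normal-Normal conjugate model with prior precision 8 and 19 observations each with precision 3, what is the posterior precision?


Posterior precision = prior precision + n * observation precision
= 8 + 19 * 3
= 8 + 57 = 65

65


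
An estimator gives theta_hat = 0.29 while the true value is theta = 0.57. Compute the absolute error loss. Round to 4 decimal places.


The absolute error loss is |theta_hat - theta|
= |0.29 - 0.57|
= 0.28

0.28


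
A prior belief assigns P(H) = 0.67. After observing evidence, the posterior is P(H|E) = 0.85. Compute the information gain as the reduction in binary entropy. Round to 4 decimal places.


H(prior) = -0.67*log2(0.67) - 0.33*log2(0.33)
= 0.9149
H(post) = -0.85*log2(0.85) - 0.15*log2(0.15)
= 0.6098
IG = 0.9149 - 0.6098 = 0.3051

0.3051


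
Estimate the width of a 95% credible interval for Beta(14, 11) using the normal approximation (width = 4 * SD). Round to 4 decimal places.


For Beta(a,b): Var = ab/((a+b)^2(a+b+1))
Var = 0.0095, SD = 0.0973
Approximate 95% CI width = 4 * 0.0973 = 0.3894

0.3894


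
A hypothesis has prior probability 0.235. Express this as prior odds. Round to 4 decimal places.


Odds = P(H) / P(not H) = 0.235 / 0.765
= 0.3072

0.3072


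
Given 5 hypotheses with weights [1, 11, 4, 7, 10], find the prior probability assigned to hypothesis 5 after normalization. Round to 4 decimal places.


To normalize, divide each weight by the sum of all weights.
Sum = 33
Prior(H5) = 10/33 = 0.303

0.303


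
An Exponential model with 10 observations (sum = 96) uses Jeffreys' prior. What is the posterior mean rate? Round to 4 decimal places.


Posterior Gamma(10, 96)
E[lambda] = 10/96 = 0.1042

0.1042


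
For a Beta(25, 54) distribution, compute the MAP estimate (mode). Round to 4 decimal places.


MAP = mode = (a-1)/(a+b-2)
= (25-1)/(25+54-2)
= 24/77 = 0.3117

0.3117


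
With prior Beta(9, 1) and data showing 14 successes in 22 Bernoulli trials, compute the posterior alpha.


Conjugate update: alpha_posterior = alpha_prior + k
= 9 + 14 = 23

23


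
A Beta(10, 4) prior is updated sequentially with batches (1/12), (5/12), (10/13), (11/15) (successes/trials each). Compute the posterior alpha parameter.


Sequential conjugate updating is equivalent to a single batch update.
Total successes across all batches = 27
alpha_posterior = alpha_prior + total_successes = 10 + 27
= 37

37


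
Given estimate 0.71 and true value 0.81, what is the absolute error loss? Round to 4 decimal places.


Absolute error = |estimate - true|
= |-0.1| = 0.1

0.1


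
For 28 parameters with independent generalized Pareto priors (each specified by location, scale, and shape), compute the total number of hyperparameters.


A generalized Pareto prior has 3 hyperparameters per parameter.
Total = 28 * 3 = 84

84


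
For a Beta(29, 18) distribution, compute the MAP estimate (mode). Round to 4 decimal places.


MAP = mode = (a-1)/(a+b-2)
= (29-1)/(29+18-2)
= 28/45 = 0.6222

0.6222


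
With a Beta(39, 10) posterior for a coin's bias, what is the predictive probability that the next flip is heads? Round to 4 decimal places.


The predictive probability equals the posterior mean.
P(next = heads) = alpha / (alpha + beta)
= 39 / 49 = 0.7959

0.7959


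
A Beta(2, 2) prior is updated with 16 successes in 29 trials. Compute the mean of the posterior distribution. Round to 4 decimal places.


After update: Beta(18, 15)
Mean = 18 / (18 + 15) = 18 / 33
= 0.5455

0.5455


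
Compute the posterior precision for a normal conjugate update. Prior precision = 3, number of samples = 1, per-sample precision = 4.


tau_post = tau_0 + n * tau
= 3 + 1 * 4 = 7

7


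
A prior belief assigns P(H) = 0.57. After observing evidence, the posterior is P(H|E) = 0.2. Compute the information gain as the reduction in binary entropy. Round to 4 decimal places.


H(prior) = -0.57*log2(0.57) - 0.43*log2(0.43)
= 0.9858
H(post) = -0.2*log2(0.2) - 0.8*log2(0.8)
= 0.7219
IG = 0.9858 - 0.7219 = 0.2639

0.2639


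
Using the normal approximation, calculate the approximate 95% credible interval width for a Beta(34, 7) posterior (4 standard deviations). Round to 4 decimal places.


Var(Beta) = 34*7/(41^2 * 42) = 0.0034
SD = 0.0581
Width ~ 4*SD = 0.2322

0.2322


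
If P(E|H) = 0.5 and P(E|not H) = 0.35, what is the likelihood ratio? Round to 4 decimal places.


Likelihood ratio = P(E|H) / P(E|not H)
= 0.5 / 0.35
= 1.4286

1.4286


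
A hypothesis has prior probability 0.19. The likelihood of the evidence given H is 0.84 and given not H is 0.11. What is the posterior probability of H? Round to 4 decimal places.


Using Bayes' theorem:
P(E) = 0.19 * 0.84 + 0.81 * 0.11
P(E) = 0.2487
P(H|E) = (0.19 * 0.84) / 0.2487 = 0.6417

0.6417


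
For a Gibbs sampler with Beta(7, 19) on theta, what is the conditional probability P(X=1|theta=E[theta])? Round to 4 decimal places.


E[theta] = 7/(7+19) = 0.2692
P(X=1|theta) = theta = 0.2692

0.2692


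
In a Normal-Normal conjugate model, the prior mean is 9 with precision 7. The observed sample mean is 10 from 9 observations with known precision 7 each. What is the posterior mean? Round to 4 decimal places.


Posterior precision = tau0 + n*tau = 7 + 9*7 = 70
Posterior mean = (tau0*mu0 + n*tau*xbar) / posterior_precision
= (7*9 + 9*7*10) / 70
= 693 / 70 = 9.9

9.9


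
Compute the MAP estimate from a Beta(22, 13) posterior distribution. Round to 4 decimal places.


MAP = mode of Beta distribution
= (alpha - 1)/(alpha + beta - 2)
= (22-1)/(22+13-2)
= 21/33 = 0.6364

0.6364


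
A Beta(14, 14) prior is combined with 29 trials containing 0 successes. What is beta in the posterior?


In conjugate updating:
beta_posterior = beta_prior + (n - k)
= 14 + (29 - 0)
= 14 + 29 = 43

43


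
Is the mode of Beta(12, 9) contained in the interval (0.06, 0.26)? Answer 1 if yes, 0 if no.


Mode = (a-1)/(a+b-2) = 11/19 = 0.5789
Interval: (0.06, 0.26)
Contains mode? 0

0


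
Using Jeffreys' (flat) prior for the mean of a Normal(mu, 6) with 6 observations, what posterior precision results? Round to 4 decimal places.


Flat prior means prior precision is 0.
Posterior precision = n / sigma^2 = 6/6 = 1.0

1.0


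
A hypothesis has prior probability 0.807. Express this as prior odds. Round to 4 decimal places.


Odds = P(H) / P(not H) = 0.807 / 0.193
= 4.1813

4.1813


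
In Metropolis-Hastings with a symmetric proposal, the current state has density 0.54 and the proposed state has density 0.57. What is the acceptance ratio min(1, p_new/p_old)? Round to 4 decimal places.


Ratio = p_new / p_old = 0.57 / 0.54 = 1.0556
Acceptance = min(1, 1.0556) = 1.0

1.0


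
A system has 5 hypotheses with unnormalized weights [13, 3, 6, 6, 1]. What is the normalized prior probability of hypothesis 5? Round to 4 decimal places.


The normalized prior is the weight divided by the total.
Total weight = 29
P(H5) = 1 / 29 = 0.0345

0.0345


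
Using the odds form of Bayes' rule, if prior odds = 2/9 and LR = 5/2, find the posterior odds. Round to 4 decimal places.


Bayes' rule in odds form: posterior odds = prior odds * LR
= (2 * 5) / (9 * 2)
= 10/18 = 0.5556

0.5556


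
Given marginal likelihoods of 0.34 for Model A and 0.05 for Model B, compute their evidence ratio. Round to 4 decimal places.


Ratio = ML(A) / ML(B) = 0.34/0.05
= 6.8

6.8


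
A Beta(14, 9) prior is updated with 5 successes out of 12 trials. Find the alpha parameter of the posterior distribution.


In the Beta-Binomial conjugate update:
alpha_post = alpha_prior + successes
= 14 + 5
= 19

19


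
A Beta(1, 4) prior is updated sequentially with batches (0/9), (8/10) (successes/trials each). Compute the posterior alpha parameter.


Sequential conjugate updating is equivalent to a single batch update.
Total successes across all batches = 8
alpha_posterior = alpha_prior + total_successes = 1 + 8
= 9

9


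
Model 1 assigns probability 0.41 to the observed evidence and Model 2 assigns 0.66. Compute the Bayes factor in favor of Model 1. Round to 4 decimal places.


BF = P(data|M1) / P(data|M2)
= 0.41 / 0.66 = 0.6212

0.6212


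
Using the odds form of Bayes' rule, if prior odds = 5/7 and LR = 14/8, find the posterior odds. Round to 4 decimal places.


Bayes' rule in odds form: posterior odds = prior odds * LR
= (5 * 14) / (7 * 8)
= 70/56 = 1.25

1.25


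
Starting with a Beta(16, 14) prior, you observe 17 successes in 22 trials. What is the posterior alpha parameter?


For a Beta-Binomial conjugate model:
Posterior alpha = prior alpha + number of successes
= 16 + 17 = 33

33


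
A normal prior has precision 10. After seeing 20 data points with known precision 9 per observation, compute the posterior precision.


In the conjugate normal model, precisions add:
tau_posterior = tau_prior + n * tau_data
= 10 + 20*9 = 190

190


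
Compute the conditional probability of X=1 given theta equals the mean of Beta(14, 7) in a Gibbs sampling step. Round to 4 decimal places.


Mean of Beta(14, 7) = 0.6667
P(X=1 | theta=0.6667) = 0.6667

0.6667


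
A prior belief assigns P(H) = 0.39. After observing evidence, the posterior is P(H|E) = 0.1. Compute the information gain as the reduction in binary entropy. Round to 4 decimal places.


H(prior) = -0.39*log2(0.39) - 0.61*log2(0.61)
= 0.9648
H(post) = -0.1*log2(0.1) - 0.9*log2(0.9)
= 0.469
IG = 0.9648 - 0.469 = 0.4958

0.4958


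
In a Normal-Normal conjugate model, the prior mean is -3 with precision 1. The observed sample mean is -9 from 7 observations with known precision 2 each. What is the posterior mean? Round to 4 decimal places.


Posterior precision = tau0 + n*tau = 1 + 7*2 = 15
Posterior mean = (tau0*mu0 + n*tau*xbar) / posterior_precision
= (1*-3 + 7*2*-9) / 15
= -129 / 15 = -8.6

-8.6


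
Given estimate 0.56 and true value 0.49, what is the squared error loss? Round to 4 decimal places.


Squared error = (estimate - true)^2
Difference = 0.07
Loss = 0.07^2 = 0.0049

0.0049


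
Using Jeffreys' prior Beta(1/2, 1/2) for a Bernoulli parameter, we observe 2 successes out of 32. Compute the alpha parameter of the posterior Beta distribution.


Conjugate update: Beta(0.5 + k, 0.5 + n - k).
k = 2, n - k = 30
Posterior alpha = 0.5 + k = 0.5 + 2 = 2.5

2.5


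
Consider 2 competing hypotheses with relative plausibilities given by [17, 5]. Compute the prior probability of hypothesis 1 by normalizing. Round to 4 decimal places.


Sum of weights = 17 + 5 = 22
Normalized prior for H1 = 17 / 22
= 0.7727

0.7727


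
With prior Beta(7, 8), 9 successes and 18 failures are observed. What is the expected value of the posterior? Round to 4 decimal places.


Posterior = Beta(16, 26)
E[theta] = alpha/(alpha+beta)
= 16/42 = 0.381

0.381


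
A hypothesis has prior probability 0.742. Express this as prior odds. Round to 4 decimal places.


Odds = P(H) / P(not H) = 0.742 / 0.258
= 2.876

2.876


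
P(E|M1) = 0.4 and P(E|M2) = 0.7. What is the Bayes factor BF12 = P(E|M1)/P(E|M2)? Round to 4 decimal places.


Bayes factor BF12 = P(E|M1) / P(E|M2)
= 0.4 / 0.7
= 0.5714

0.5714


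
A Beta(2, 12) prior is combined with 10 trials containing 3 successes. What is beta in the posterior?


In conjugate updating:
beta_posterior = beta_prior + (n - k)
= 12 + (10 - 3)
= 12 + 7 = 19

19


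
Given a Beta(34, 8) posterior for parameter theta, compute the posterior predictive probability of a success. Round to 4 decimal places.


For a Beta-Bernoulli model, the predictive probability is the mean:
P(success) = 34/(34+8) = 34/42 = 0.8095

0.8095


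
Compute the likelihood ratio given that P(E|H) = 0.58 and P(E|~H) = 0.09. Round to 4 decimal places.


LR = P(E|H) / P(E|~H)
= 0.58 / 0.09 = 6.4444

6.4444


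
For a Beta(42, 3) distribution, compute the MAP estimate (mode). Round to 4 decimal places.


MAP = mode = (a-1)/(a+b-2)
= (42-1)/(42+3-2)
= 41/43 = 0.9535

0.9535


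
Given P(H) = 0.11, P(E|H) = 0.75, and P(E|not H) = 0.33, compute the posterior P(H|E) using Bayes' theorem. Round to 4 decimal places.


By Bayes' theorem: P(H|E) = P(E|H)*P(H) / P(E)
P(E) = P(E|H)*P(H) + P(E|not H)*P(not H)
P(E) = 0.75*0.11 + 0.33*0.89 = 0.3762
P(H|E) = 0.75*0.11 / 0.3762 = 0.2193

0.2193


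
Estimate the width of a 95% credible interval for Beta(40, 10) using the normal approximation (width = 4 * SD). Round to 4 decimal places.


For Beta(a,b): Var = ab/((a+b)^2(a+b+1))
Var = 0.0031, SD = 0.056
Approximate 95% CI width = 4 * 0.056 = 0.224

0.224


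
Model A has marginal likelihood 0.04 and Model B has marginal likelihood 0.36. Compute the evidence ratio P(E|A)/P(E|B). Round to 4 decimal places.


Evidence ratio = P(E|A) / P(E|B)
= 0.04 / 0.36
= 0.1111

0.1111


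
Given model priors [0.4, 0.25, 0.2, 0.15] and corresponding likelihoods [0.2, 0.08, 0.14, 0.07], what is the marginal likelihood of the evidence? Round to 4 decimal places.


P(E) = sum_i P(M_i) P(E|M_i)
= 0.08 + 0.02 + 0.028 + 0.0105
= 0.1385

0.1385


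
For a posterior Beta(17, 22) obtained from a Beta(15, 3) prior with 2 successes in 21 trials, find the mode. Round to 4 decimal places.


Mode = (alpha - 1) / (alpha + beta - 2)
= 16 / 37
= 0.4324

0.4324


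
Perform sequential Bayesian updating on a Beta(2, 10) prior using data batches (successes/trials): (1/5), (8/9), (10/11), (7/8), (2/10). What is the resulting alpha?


Accumulate successes: 28
Posterior alpha = prior alpha + sum of successes
= 2 + 28 = 30

30


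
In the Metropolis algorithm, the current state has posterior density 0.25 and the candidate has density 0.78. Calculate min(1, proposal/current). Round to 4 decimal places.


Ratio = 0.78/0.25 = 3.12
Acceptance probability = min(1, 3.12)
= 1.0

1.0


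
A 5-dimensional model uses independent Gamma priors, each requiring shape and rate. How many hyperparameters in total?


Per parameter: 2 (shape and rate).
Total = 5 * 2 = 10

10


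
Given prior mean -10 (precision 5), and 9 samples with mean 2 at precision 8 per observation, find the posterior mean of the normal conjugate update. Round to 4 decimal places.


The posterior mean is a precision-weighted average of prior and data.
Post. prec. = 5 + 72 = 77
Post. mean = (-50 + 144)/77 = 94/77 = 1.2208

1.2208


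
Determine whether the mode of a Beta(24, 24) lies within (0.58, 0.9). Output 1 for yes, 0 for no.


First find the mode: (a-1)/(a+b-2) = 0.5
Is 0.5 in (0.58, 0.9)? 0

0


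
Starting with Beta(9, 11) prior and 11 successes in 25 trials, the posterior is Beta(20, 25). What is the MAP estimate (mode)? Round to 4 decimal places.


The mode of Beta(a, b) when a > 1 and b > 1 is (a-1)/(a+b-2)
= (20 - 1) / (20 + 25 - 2)
= 19 / 43
= 0.4419

0.4419


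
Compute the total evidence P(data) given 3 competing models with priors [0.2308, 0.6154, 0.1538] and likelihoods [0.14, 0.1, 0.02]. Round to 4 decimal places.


Marginal likelihood = sum P(model_i) * P(data|model_i)
Model 1: 0.2308 * 0.14 = 0.0323
Model 2: 0.6154 * 0.1 = 0.0615
Model 3: 0.1538 * 0.02 = 0.0031
Total = 0.0969

0.0969


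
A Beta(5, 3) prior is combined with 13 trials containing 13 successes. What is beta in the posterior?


In conjugate updating:
beta_posterior = beta_prior + (n - k)
= 3 + (13 - 13)
= 3 + 0 = 3

3


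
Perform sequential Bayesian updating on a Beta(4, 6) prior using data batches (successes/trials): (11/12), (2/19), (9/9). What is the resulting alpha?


Accumulate successes: 22
Posterior alpha = prior alpha + sum of successes
= 4 + 22 = 26

26


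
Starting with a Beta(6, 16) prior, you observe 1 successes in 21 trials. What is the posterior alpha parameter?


For a Beta-Binomial conjugate model:
Posterior alpha = prior alpha + number of successes
= 6 + 1 = 7

7


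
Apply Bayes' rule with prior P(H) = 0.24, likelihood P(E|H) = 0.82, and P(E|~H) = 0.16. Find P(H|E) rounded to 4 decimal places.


Step 1: Compute marginal P(E) = P(E|H)P(H) + P(E|~H)P(~H)
= 0.82*0.24 + 0.16*0.76 = 0.3184
Step 2: P(H|E) = P(E|H)P(H)/P(E) = 0.1968/0.3184
= 0.6181

0.6181


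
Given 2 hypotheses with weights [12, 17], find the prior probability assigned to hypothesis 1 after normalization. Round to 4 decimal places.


To normalize, divide each weight by the sum of all weights.
Sum = 29
Prior(H1) = 12/29 = 0.4138

0.4138


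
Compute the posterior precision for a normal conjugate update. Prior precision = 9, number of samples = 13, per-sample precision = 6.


tau_post = tau_0 + n * tau
= 9 + 13 * 6 = 87

87


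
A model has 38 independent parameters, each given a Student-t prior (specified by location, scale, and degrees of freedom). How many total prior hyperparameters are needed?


Each Student-t prior needs 3 hyperparameters (location, scale, and degrees of freedom).
Total = 3 * 38 = 114

114


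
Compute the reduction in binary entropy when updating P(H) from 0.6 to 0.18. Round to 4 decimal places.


H_before = -p*log2(p) - (1-p)*log2(1-p) for p=0.6: 0.971
H_after for p=0.18: 0.6801
Reduction = 0.971 - 0.6801 = 0.2909

0.2909


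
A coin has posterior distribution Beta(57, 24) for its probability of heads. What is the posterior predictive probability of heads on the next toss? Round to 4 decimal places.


Posterior predictive = E[theta] = alpha/(alpha+beta)
= 57/81
= 0.7037

0.7037


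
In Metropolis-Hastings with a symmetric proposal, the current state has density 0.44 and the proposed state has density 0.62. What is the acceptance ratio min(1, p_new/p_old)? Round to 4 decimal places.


Ratio = p_new / p_old = 0.62 / 0.44 = 1.4091
Acceptance = min(1, 1.4091) = 1.0

1.0


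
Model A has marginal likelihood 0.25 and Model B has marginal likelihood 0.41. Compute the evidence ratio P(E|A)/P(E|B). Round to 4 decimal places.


Evidence ratio = P(E|A) / P(E|B)
= 0.25 / 0.41
= 0.6098

0.6098


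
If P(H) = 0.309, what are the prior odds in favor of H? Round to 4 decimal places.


Prior odds = P(H) / (1 - P(H))
= 0.309 / 0.691
= 0.4472

0.4472


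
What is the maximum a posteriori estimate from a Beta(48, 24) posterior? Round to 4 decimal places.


The MAP estimate equals the mode of the distribution.
Mode of Beta(a,b) = (a-1)/(a+b-2)
= 47/70
= 0.6714

0.6714


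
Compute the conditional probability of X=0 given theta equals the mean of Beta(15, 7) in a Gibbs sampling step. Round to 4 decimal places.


Mean of Beta(15, 7) = 0.6818
P(X=0 | theta=0.6818) = 0.3182

0.3182


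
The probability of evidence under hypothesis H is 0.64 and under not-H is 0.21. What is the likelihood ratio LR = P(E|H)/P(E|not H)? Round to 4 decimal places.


LR = 0.64 / 0.21
= 3.0476

3.0476


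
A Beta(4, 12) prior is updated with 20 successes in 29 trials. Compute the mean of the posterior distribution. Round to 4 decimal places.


After update: Beta(24, 21)
Mean = 24 / (24 + 21) = 24 / 45
= 0.5333

0.5333


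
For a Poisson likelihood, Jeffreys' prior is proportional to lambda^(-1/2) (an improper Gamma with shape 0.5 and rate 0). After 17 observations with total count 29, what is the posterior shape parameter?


Jeffreys' prior for Poisson is proportional to lambda^(-1/2).
Posterior is Gamma(0.5 + S, 0 + n) = Gamma(0.5 + 29, 17).
Posterior shape = 0.5 + S = 0.5 + 29 = 29.5

29.5


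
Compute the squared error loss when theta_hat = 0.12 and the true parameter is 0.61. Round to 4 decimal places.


L = (theta_hat - theta_true)^2
= (0.12 - 0.61)^2
= -0.49^2 = 0.2401

0.2401


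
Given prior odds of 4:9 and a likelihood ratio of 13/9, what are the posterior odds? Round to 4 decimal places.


Posterior odds = prior odds * LR
Prior odds = 4/9 = 0.4444
LR = 13/9 = 1.4444
Posterior odds = 0.4444 * 1.4444 = 0.642

0.642


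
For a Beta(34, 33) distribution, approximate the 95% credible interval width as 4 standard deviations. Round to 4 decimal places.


Variance of Beta(a,b) = ab / ((a+b)^2 * (a+b+1))
= 34*33 / ((67)^2 * 68)
= 0.0037
SD = sqrt(0.0037) = 0.0606
Width = 4 * SD = 0.2425

0.2425


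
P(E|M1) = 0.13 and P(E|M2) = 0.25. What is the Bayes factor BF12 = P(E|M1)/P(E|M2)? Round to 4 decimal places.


Bayes factor BF12 = P(E|M1) / P(E|M2)
= 0.13 / 0.25
= 0.52

0.52


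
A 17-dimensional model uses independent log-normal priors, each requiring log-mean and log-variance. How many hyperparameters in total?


Per parameter: 2 (log-mean and log-variance).
Total = 17 * 2 = 34

34


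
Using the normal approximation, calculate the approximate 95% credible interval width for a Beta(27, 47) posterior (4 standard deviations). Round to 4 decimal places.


Var(Beta) = 27*47/(74^2 * 75) = 0.0031
SD = 0.0556
Width ~ 4*SD = 0.2223

0.2223


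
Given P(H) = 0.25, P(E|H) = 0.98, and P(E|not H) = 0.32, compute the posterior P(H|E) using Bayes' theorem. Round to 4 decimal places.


By Bayes' theorem: P(H|E) = P(E|H)*P(H) / P(E)
P(E) = P(E|H)*P(H) + P(E|not H)*P(not H)
P(E) = 0.98*0.25 + 0.32*0.75 = 0.485
P(H|E) = 0.98*0.25 / 0.485 = 0.5052

0.5052


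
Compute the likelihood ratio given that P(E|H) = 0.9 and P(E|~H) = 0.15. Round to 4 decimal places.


LR = P(E|H) / P(E|~H)
= 0.9 / 0.15 = 6.0

6.0


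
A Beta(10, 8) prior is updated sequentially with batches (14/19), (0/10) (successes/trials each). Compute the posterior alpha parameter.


Sequential conjugate updating is equivalent to a single batch update.
Total successes across all batches = 14
alpha_posterior = alpha_prior + total_successes = 10 + 14
= 24

24


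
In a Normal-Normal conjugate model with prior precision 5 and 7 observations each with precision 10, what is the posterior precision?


Posterior precision = prior precision + n * observation precision
= 5 + 7 * 10
= 5 + 70 = 75

75


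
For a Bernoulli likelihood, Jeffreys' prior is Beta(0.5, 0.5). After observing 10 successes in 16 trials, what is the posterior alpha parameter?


Jeffreys' prior for Bernoulli is Beta(0.5, 0.5).
Posterior is Beta(0.5 + k, 0.5 + n - k).
Posterior alpha = 0.5 + k = 0.5 + 10 = 10.5

10.5


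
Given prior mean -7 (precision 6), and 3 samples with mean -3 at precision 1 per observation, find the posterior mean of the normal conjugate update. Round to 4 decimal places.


The posterior mean is a precision-weighted average of prior and data.
Post. prec. = 6 + 3 = 9
Post. mean = (-42 + -9)/9 = -51/9 = -5.6667

-5.6667


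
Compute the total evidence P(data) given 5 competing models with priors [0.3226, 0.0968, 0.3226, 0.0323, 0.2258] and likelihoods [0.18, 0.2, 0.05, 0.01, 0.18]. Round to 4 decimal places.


Marginal likelihood = sum P(model_i) * P(data|model_i)
Model 1: 0.3226 * 0.18 = 0.0581
Model 2: 0.0968 * 0.2 = 0.0194
Model 3: 0.3226 * 0.05 = 0.0161
Model 4: 0.0323 * 0.01 = 0.0003
Model 5: 0.2258 * 0.18 = 0.0406
Total = 0.1345

0.1345


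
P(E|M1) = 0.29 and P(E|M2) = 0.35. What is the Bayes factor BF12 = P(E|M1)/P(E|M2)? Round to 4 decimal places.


Bayes factor BF12 = P(E|M1) / P(E|M2)
= 0.29 / 0.35
= 0.8286

0.8286


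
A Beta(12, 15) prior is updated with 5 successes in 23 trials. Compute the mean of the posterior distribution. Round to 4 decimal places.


After update: Beta(17, 33)
Mean = 17 / (17 + 33) = 17 / 50
= 0.34

0.34


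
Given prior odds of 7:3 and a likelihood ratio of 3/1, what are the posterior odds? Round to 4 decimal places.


Posterior odds = prior odds * LR
Prior odds = 7/3 = 2.3333
LR = 3/1 = 3.0
Posterior odds = 2.3333 * 3.0 = 7.0

7.0


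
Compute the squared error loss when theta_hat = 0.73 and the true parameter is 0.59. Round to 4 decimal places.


L = (theta_hat - theta_true)^2
= (0.73 - 0.59)^2
= 0.14^2 = 0.0196

0.0196


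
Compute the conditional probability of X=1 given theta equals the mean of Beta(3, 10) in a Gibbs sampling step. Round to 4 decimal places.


Mean of Beta(3, 10) = 0.2308
P(X=1 | theta=0.2308) = 0.2308

0.2308


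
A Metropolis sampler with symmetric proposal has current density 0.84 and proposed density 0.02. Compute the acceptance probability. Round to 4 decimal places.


For symmetric proposals, acceptance = min(1, pi(x*)/pi(x))
= min(1, 0.02/0.84)
= min(1, 0.0238) = 0.0238

0.0238


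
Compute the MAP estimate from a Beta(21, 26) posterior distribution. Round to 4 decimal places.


MAP = mode of Beta distribution
= (alpha - 1)/(alpha + beta - 2)
= (21-1)/(21+26-2)
= 20/45 = 0.4444

0.4444


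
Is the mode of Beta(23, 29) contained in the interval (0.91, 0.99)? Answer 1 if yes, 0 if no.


Mode = (a-1)/(a+b-2) = 22/50 = 0.44
Interval: (0.91, 0.99)
Contains mode? 0

0


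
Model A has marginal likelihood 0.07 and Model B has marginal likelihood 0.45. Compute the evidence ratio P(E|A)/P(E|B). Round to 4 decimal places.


Evidence ratio = P(E|A) / P(E|B)
= 0.07 / 0.45
= 0.1556

0.1556


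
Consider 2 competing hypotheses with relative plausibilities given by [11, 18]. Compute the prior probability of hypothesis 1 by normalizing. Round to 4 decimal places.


Sum of weights = 11 + 18 = 29
Normalized prior for H1 = 11 / 29
= 0.3793

0.3793


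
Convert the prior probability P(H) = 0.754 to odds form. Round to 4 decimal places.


P(not H) = 1 - 0.754 = 0.246
Odds = 0.754 / 0.246 = 3.065

3.065


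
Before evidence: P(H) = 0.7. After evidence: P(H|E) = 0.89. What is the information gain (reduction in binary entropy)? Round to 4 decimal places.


Prior entropy = 0.8813
Posterior entropy = 0.4999
Information gain = 0.8813 - 0.4999 = 0.3814

0.3814


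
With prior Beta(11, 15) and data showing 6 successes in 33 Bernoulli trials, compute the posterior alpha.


Conjugate update: alpha_posterior = alpha_prior + k
= 11 + 6 = 17

17


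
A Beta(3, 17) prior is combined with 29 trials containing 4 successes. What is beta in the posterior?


In conjugate updating:
beta_posterior = beta_prior + (n - k)
= 17 + (29 - 4)
= 17 + 25 = 42

42


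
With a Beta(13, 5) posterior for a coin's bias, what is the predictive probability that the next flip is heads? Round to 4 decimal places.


The predictive probability equals the posterior mean.
P(next = heads) = alpha / (alpha + beta)
= 13 / 18 = 0.7222

0.7222


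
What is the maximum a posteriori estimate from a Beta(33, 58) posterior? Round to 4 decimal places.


The MAP estimate equals the mode of the distribution.
Mode of Beta(a,b) = (a-1)/(a+b-2)
= 32/89
= 0.3596

0.3596


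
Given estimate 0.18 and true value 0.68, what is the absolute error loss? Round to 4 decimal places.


Absolute error = |estimate - true|
= |-0.5| = 0.5

0.5


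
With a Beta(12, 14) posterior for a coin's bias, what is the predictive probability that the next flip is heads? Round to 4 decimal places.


The predictive probability equals the posterior mean.
P(next = heads) = alpha / (alpha + beta)
= 12 / 26 = 0.4615

0.4615


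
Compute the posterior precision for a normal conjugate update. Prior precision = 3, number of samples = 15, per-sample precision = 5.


tau_post = tau_0 + n * tau
= 3 + 15 * 5 = 78

78


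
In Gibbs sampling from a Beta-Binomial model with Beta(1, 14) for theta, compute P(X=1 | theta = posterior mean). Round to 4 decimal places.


Posterior mean = alpha/(alpha+beta) = 1/15 = 0.0667
P(X=1|theta=mean) = theta = 0.0667

0.0667
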